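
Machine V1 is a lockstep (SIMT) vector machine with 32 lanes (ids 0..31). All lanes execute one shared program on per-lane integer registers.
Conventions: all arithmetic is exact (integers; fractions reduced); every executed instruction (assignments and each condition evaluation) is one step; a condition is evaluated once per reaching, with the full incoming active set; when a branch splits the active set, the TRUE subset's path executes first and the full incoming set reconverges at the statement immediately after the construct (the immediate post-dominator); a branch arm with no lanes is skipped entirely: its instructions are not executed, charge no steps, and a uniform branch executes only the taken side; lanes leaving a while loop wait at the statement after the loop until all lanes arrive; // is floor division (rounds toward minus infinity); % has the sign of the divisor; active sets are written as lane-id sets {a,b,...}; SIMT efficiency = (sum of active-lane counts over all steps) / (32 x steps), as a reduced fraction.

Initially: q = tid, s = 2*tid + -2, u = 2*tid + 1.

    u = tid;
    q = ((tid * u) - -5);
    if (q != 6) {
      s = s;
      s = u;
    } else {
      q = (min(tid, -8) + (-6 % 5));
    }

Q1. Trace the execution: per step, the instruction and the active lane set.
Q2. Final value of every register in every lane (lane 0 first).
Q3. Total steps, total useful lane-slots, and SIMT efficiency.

step 0: u <- tid                     {0,1,2,3,4,5,6,7,8,9,10,11,12,13,14,15,16,17,18,19,20,21,22,23,24,25,26,27,28,29,30,31}
step 1: q <- ((tid * u) - -5)        {0,1,2,3,4,5,6,7,8,9,10,11,12,13,14,15,16,17,18,19,20,21,22,23,24,25,26,27,28,29,30,31}
step 2: eval (q != 6)                {0,1,2,3,4,5,6,7,8,9,10,11,12,13,14,15,16,17,18,19,20,21,22,23,24,25,26,27,28,29,30,31}
step 3: s <- s                       {0,2,3,4,5,6,7,8,9,10,11,12,13,14,15,16,17,18,19,20,21,22,23,24,25,26,27,28,29,30,31}
step 4: s <- u                       {0,2,3,4,5,6,7,8,9,10,11,12,13,14,15,16,17,18,19,20,21,22,23,24,25,26,27,28,29,30,31}
step 5: q <- (min(tid, -8) + (-6 % 5)) {1}

Answer: 6 steps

q: 5,-4,9,14,21,30,41,54,69,86,105,126,149,174,201,230,261,294,329,366,405,446,489,534,581,630,681,734,789,846,905,966
s: 0,0,2,3,4,5,6,7,8,9,10,11,12,13,14,15,16,17,18,19,20,21,22,23,24,25,26,27,28,29,30,31
u: 0,1,2,3,4,5,6,7,8,9,10,11,12,13,14,15,16,17,18,19,20,21,22,23,24,25,26,27,28,29,30,31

steps = 6; useful = 159; efficiency = 159/192 = 53/64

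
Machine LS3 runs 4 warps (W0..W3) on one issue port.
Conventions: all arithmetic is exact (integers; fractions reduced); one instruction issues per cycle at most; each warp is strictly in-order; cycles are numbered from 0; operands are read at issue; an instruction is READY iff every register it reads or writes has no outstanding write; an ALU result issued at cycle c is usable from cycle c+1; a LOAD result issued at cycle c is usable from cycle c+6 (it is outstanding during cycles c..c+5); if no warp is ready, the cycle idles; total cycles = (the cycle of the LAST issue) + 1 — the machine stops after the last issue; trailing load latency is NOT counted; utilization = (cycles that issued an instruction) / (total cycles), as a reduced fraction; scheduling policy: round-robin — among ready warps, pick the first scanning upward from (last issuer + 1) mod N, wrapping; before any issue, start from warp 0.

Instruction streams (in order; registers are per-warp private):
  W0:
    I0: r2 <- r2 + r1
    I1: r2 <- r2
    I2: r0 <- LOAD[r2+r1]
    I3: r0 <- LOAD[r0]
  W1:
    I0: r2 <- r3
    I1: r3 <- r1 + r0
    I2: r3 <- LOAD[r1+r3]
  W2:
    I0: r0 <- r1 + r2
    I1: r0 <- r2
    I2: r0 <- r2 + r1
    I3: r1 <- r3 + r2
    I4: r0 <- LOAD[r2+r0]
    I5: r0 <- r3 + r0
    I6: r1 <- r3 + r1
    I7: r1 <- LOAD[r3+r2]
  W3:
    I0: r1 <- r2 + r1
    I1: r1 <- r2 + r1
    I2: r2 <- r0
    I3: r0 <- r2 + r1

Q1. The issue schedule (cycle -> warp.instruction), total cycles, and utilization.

cycle 0: W0.I0
cycle 1: W1.I0
cycle 2: W2.I0
cycle 3: W3.I0
cycle 4: W0.I1
cycle 5: W1.I1
cycle 6: W2.I1
cycle 7: W3.I1
cycle 8: W0.I2
cycle 9: W1.I2
cycle 10: W2.I2
cycle 11: W3.I2
cycle 12: W2.I3
cycle 13: W3.I3
cycle 14: W0.I3
cycle 15: W2.I4
cycle 16: idle
cycle 17: idle
cycle 18: idle
cycle 19: idle
cycle 20: idle
cycle 21: W2.I5
cycle 22: W2.I6
cycle 23: W2.I7

Answer: 24 cycles, utilization 19/24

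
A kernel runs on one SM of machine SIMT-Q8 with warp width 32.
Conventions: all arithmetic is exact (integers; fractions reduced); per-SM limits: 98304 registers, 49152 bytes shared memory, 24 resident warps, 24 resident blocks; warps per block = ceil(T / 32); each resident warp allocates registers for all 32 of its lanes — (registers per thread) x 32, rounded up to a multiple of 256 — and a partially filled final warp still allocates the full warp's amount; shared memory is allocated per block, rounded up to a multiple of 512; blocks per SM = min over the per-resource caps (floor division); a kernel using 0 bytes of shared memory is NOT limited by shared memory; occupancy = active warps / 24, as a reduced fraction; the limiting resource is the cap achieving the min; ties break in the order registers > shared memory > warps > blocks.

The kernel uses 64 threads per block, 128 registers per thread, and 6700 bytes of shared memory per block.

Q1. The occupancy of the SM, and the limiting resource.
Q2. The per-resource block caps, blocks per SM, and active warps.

Answer: occupancy 1/2, limited by shared memory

registers: 12 blocks
shared memory: 6 blocks
warps: 12 blocks
blocks: 24 blocks

Answer: 6 blocks, 12 active warps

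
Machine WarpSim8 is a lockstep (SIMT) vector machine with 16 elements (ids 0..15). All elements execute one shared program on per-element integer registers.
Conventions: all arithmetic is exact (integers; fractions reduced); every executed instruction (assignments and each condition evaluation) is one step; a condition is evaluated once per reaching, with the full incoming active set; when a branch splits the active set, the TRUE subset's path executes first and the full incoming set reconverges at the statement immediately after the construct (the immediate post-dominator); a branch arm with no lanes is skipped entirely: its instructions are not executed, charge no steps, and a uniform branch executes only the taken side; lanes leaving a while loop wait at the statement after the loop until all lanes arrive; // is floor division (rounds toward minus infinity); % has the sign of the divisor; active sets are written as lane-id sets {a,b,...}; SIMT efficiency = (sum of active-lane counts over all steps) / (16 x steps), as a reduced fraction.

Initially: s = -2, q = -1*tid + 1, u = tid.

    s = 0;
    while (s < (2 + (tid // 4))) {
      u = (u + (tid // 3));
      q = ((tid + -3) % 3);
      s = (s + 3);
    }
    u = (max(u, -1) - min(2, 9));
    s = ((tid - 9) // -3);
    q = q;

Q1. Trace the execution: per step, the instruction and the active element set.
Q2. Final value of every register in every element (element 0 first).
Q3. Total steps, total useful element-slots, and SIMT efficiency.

step 0: s <- 0                       {0,1,2,3,4,5,6,7,8,9,10,11,12,13,14,15}
step 1: eval (s < (2 + (tid // 4)))  {0,1,2,3,4,5,6,7,8,9,10,11,12,13,14,15}
step 2: u <- (u + (tid // 3))        {0,1,2,3,4,5,6,7,8,9,10,11,12,13,14,15}
step 3: q <- ((tid + -3) % 3)        {0,1,2,3,4,5,6,7,8,9,10,11,12,13,14,15}
step 4: s <- (s + 3)                 {0,1,2,3,4,5,6,7,8,9,10,11,12,13,14,15}
step 5: eval (s < (2 + (tid // 4)))  {0,1,2,3,4,5,6,7,8,9,10,11,12,13,14,15}
step 6: u <- (u + (tid // 3))        {8,9,10,11,12,13,14,15}
step 7: q <- ((tid + -3) % 3)        {8,9,10,11,12,13,14,15}
step 8: s <- (s + 3)                 {8,9,10,11,12,13,14,15}
step 9: eval (s < (2 + (tid // 4)))  {8,9,10,11,12,13,14,15}
step 10: u <- (max(u, -1) - min(2, 9)) {0,1,2,3,4,5,6,7,8,9,10,11,12,13,14,15}
step 11: s <- ((tid - 9) // -3)       {0,1,2,3,4,5,6,7,8,9,10,11,12,13,14,15}
step 12: q <- q                       {0,1,2,3,4,5,6,7,8,9,10,11,12,13,14,15}

Answer: 13 steps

s: 3,2,2,2,1,1,1,0,0,0,-1,-1,-1,-2,-2,-2
q: 0,1,2,0,1,2,0,1,2,0,1,2,0,1,2,0
u: -2,-1,0,2,3,4,6,7,10,13,14,15,18,19,20,23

steps = 13; useful = 176; efficiency = 176/208 = 11/13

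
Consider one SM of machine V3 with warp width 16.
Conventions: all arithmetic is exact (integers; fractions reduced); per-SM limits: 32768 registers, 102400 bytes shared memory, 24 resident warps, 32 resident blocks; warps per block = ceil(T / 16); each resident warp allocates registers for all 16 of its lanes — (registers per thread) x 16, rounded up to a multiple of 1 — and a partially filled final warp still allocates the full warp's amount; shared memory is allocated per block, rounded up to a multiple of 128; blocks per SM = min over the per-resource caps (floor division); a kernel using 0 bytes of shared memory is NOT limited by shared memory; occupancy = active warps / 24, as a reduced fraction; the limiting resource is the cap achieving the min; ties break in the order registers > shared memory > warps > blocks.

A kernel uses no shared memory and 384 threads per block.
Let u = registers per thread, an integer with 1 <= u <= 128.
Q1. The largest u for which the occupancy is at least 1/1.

Answer: u = 85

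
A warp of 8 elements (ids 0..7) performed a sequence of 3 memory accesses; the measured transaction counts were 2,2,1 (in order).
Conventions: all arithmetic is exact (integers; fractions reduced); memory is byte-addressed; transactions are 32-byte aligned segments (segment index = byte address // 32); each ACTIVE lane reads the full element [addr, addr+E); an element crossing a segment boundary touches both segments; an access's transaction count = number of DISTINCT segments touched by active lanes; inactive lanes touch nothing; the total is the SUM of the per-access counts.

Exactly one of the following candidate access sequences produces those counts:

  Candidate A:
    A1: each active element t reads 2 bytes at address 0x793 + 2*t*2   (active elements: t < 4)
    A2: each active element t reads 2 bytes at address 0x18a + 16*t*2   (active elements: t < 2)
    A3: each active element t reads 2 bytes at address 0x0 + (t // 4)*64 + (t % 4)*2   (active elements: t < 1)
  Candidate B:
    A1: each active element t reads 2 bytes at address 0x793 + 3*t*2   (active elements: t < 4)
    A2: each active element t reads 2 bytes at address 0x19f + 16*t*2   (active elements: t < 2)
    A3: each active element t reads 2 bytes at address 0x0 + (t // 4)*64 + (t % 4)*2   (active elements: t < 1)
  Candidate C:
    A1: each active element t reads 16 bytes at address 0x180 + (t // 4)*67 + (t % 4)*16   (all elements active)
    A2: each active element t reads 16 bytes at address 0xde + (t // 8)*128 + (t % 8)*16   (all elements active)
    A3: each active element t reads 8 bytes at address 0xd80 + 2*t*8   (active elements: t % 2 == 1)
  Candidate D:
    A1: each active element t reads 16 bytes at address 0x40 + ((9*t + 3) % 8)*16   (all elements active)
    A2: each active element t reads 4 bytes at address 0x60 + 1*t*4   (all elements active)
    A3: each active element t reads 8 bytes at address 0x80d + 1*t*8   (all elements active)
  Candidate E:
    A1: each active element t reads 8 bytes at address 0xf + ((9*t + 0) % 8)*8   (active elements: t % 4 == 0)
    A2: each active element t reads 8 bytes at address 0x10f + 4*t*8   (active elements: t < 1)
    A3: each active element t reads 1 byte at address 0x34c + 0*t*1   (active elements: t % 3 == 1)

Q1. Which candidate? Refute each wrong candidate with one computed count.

B: A2 gives 3 transactions, not 2
C: A1 gives 5 transactions, not 2
D: A1 gives 4 transactions, not 2
E: A2 gives 1 transaction, not 2
A: all counts match (2,2,1)

Answer: A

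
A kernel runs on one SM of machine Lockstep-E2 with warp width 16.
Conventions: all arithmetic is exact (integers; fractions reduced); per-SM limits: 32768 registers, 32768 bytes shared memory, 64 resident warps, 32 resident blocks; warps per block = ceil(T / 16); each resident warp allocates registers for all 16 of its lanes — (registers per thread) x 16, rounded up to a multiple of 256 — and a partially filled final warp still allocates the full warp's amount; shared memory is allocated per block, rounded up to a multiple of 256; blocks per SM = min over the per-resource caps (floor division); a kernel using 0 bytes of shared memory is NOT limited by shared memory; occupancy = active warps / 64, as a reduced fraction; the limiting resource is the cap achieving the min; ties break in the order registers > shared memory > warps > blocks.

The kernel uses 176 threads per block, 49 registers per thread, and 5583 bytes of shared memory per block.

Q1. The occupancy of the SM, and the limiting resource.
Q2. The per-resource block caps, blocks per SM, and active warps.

Answer: occupancy 11/32, limited by registers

registers: 2 blocks
shared memory: 5 blocks
warps: 5 blocks
blocks: 32 blocks

Answer: 2 blocks, 22 active warps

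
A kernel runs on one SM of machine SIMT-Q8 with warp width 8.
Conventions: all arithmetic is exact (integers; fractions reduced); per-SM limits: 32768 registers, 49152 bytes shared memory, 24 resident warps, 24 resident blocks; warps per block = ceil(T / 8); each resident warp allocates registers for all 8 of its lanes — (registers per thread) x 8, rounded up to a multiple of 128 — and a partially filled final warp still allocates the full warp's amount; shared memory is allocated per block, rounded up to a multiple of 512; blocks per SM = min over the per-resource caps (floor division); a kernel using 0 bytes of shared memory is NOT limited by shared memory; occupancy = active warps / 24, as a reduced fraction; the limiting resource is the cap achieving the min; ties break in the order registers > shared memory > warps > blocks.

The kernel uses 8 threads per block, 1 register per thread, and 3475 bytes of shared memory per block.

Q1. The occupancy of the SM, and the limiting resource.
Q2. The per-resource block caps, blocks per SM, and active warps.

Answer: occupancy 13/24, limited by shared memory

registers: 256 blocks
shared memory: 13 blocks
warps: 24 blocks
blocks: 24 blocks

Answer: 13 blocks, 13 active warps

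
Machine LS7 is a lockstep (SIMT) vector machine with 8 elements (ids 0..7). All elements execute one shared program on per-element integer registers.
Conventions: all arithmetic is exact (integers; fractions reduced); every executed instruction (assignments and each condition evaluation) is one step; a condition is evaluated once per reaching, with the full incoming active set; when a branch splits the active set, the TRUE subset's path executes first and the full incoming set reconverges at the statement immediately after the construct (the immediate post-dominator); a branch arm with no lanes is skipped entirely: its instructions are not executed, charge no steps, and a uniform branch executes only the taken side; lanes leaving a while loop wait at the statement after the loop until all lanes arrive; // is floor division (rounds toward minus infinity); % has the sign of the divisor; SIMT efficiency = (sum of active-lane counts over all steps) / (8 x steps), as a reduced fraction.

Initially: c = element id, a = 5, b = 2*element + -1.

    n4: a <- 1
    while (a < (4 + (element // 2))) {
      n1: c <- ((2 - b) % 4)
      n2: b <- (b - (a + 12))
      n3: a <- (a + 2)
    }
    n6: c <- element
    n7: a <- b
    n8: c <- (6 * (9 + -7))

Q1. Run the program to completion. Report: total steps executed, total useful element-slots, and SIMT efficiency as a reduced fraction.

Answer: 17 steps, 120 useful, 15/17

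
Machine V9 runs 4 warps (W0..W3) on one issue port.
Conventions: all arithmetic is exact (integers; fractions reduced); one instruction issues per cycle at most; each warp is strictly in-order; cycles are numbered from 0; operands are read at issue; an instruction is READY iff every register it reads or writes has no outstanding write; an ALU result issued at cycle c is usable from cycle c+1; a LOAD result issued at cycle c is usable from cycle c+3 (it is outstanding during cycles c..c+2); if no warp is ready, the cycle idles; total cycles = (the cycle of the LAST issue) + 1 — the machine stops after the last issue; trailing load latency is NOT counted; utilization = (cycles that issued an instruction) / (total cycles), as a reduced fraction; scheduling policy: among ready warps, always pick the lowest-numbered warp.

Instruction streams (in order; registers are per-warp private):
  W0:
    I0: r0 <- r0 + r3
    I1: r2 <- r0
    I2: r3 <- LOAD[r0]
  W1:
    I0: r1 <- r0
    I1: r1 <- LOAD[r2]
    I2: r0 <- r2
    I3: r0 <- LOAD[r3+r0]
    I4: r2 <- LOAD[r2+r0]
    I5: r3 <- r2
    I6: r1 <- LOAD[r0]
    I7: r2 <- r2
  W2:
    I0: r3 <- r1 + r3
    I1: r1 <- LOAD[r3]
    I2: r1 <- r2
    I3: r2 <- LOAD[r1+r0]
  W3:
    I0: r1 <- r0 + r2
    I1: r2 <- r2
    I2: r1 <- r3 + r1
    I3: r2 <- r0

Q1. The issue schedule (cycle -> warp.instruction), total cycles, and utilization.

cycle 0: W0.I0
cycle 1: W0.I1
cycle 2: W0.I2
cycle 3: W1.I0
cycle 4: W1.I1
cycle 5: W1.I2
cycle 6: W1.I3
cycle 7: W2.I0
cycle 8: W2.I1
cycle 9: W1.I4
cycle 10: W3.I0
cycle 11: W2.I2
cycle 12: W1.I5
cycle 13: W1.I6
cycle 14: W1.I7
cycle 15: W2.I3
cycle 16: W3.I1
cycle 17: W3.I2
cycle 18: W3.I3

Answer: 19 cycles, utilization 1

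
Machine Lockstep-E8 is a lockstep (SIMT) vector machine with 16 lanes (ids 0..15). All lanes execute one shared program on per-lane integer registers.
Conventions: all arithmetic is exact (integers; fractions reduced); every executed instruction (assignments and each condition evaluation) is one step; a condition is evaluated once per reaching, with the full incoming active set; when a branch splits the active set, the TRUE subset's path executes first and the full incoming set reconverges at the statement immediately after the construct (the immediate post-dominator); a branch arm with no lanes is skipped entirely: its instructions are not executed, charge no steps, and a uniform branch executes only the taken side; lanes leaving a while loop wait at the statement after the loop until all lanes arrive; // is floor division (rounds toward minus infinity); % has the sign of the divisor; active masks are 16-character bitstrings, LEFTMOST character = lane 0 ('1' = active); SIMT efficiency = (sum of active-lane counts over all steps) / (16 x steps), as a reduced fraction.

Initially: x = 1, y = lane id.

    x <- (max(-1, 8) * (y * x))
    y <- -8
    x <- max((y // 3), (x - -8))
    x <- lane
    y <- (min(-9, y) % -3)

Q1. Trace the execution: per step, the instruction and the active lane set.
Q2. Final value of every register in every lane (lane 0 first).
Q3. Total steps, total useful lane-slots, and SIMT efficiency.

step 0: x <- (max(-1, 8) * (y * x))  1111111111111111
step 1: y <- -8                      1111111111111111
step 2: x <- max((y // 3), (x - -8)) 1111111111111111
step 3: x <- lane                    1111111111111111
step 4: y <- (min(-9, y) % -3)       1111111111111111

Answer: 5 steps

x: 0,1,2,3,4,5,6,7,8,9,10,11,12,13,14,15
y: 0,0,0,0,0,0,0,0,0,0,0,0,0,0,0,0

steps = 5; useful = 80; efficiency = 80/80 = 1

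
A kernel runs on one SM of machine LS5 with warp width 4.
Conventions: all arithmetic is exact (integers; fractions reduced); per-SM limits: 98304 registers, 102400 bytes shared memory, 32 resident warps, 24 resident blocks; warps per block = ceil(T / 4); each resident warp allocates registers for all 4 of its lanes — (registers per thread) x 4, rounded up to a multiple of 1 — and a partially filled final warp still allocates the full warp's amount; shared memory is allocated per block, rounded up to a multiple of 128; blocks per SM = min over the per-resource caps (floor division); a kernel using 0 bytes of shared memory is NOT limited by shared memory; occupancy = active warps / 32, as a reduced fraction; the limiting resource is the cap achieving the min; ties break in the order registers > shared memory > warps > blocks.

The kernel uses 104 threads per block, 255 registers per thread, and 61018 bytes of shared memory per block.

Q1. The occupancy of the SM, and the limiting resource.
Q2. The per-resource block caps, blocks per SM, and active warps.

Answer: occupancy 13/16, limited by shared memory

registers: 3 blocks
shared memory: 1 block
warps: 1 block
blocks: 24 blocks

Answer: 1 block, 26 active warps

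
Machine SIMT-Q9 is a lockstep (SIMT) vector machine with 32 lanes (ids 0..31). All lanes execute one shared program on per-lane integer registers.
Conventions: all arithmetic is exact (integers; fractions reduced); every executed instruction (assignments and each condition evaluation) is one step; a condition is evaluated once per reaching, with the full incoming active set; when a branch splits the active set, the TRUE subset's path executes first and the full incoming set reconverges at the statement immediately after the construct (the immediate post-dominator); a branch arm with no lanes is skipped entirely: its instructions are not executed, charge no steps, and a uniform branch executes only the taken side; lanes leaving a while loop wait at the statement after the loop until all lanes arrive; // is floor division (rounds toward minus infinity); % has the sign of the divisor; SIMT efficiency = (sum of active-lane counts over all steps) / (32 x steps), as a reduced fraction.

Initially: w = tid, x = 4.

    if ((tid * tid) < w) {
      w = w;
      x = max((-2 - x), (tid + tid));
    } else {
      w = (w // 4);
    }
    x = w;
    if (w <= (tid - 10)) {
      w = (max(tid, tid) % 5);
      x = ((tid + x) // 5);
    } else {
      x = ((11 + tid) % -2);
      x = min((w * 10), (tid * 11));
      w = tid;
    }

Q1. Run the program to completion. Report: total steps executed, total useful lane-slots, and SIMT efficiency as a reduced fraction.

Answer: 9 steps, 205 useful, 205/288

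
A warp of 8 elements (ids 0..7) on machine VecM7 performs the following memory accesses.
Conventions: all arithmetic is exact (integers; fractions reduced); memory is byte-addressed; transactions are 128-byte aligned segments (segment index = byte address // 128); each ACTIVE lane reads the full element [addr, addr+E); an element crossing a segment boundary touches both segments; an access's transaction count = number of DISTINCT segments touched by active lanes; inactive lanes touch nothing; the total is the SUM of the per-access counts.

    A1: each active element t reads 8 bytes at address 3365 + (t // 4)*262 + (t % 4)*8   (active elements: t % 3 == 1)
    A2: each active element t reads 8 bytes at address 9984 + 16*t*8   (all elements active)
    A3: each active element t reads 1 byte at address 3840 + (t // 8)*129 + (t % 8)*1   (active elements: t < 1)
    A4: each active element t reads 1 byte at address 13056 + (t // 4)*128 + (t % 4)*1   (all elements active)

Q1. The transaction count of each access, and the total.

A1: 2 transactions
A2: 8 transactions
A3: 1 transaction
A4: 2 transactions

Answer: 2,8,1,2; total 13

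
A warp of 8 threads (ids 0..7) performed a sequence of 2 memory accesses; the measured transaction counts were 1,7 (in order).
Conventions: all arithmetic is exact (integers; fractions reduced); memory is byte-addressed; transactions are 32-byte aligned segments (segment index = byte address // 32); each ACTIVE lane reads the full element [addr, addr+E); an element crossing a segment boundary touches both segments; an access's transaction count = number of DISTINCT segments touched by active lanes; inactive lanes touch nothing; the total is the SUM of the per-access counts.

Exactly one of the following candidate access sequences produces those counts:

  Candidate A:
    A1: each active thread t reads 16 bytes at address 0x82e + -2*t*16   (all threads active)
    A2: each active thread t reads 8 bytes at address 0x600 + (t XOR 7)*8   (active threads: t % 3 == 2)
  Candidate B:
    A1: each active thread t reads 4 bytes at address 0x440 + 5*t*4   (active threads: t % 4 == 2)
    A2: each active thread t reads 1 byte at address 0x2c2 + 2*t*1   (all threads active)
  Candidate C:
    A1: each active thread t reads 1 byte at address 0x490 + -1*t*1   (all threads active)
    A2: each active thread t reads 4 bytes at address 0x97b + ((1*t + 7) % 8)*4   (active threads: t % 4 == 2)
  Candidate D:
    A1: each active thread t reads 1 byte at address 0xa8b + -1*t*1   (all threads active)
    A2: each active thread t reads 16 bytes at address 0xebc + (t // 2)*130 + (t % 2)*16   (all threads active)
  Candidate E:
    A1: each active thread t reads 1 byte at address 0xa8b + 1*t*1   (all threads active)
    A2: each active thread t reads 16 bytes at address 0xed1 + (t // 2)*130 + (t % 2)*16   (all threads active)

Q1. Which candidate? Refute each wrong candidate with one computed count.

A: A1 gives 8 transactions, not 1
B: A1 gives 2 transactions, not 1
C: A2 gives 2 transactions, not 7
E: A2 gives 8 transactions, not 7
D: all counts match (1,7)

Answer: D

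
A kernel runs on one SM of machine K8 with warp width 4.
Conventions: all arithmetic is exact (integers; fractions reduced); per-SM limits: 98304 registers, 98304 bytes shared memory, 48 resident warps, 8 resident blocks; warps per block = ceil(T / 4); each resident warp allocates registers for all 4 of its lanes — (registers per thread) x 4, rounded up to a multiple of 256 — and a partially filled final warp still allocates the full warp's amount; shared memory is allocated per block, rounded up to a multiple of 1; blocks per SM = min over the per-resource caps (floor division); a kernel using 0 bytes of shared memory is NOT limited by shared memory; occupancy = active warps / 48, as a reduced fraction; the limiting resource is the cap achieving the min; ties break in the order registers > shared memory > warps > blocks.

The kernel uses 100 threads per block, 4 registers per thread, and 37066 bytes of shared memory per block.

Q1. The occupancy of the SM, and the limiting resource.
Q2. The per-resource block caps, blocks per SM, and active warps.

Answer: occupancy 25/48, limited by warps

registers: 15 blocks
shared memory: 2 blocks
warps: 1 block
blocks: 8 blocks

Answer: 1 block, 25 active warps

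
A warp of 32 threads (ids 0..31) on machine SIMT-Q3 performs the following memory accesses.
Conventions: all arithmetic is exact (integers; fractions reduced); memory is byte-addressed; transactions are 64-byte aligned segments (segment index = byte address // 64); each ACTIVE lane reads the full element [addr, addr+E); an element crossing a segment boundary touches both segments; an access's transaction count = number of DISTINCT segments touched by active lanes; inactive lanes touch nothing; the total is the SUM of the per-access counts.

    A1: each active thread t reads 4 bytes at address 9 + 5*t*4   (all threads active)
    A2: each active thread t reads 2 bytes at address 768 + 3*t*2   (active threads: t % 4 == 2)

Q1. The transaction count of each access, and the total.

A1: 10 transactions
A2: 3 transactions

Answer: 10,3; total 13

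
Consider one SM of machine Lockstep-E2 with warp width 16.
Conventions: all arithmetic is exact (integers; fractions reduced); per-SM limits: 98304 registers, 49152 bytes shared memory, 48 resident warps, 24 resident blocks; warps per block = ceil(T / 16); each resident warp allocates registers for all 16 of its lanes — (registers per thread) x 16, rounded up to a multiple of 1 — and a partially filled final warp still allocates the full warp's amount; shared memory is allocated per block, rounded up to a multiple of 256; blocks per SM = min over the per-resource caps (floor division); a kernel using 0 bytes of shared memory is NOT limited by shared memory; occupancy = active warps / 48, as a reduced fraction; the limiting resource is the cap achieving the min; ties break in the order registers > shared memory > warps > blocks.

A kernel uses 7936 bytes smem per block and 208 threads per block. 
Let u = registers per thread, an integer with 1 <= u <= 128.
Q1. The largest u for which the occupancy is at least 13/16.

Answer: u = 128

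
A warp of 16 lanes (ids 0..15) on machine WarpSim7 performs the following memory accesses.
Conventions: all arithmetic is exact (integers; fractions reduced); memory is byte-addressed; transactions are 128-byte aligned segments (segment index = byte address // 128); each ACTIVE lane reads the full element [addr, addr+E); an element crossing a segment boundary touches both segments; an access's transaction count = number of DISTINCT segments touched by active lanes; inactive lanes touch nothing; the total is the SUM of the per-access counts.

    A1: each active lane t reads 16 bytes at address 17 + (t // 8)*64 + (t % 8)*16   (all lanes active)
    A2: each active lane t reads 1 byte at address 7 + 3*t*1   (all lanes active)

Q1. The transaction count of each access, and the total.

A1: 2 transactions
A2: 1 transaction

Answer: 2,1; total 3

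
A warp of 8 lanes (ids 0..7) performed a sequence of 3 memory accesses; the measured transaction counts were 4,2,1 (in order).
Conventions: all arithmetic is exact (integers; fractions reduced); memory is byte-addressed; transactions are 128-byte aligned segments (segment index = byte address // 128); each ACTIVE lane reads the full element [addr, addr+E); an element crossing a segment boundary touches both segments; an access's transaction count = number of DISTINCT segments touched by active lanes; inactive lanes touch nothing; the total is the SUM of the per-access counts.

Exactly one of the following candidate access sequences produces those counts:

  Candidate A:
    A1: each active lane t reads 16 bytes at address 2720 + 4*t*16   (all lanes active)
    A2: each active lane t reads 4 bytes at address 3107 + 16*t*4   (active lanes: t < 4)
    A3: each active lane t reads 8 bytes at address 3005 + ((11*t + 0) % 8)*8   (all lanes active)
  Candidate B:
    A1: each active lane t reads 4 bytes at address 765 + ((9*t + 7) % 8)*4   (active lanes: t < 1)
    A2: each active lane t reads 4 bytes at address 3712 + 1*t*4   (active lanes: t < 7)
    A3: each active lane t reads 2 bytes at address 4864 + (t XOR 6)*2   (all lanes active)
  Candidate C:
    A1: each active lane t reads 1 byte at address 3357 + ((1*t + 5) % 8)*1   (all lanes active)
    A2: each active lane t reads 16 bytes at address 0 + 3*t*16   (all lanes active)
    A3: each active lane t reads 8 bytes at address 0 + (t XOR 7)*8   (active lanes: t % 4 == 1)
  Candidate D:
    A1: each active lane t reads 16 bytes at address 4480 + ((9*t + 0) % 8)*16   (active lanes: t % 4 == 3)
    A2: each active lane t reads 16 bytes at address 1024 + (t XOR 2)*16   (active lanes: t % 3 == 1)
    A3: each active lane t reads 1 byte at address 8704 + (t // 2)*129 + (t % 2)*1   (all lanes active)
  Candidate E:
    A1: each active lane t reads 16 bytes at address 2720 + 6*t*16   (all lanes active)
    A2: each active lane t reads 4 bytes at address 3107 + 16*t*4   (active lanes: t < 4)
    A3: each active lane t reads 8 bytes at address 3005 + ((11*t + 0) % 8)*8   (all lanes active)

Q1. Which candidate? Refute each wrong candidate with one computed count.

B: A1 gives 1 transaction, not 4
C: A1 gives 1 transaction, not 4
D: A1 gives 1 transaction, not 4
E: A1 gives 6 transactions, not 4
A: all counts match (4,2,1)

Answer: A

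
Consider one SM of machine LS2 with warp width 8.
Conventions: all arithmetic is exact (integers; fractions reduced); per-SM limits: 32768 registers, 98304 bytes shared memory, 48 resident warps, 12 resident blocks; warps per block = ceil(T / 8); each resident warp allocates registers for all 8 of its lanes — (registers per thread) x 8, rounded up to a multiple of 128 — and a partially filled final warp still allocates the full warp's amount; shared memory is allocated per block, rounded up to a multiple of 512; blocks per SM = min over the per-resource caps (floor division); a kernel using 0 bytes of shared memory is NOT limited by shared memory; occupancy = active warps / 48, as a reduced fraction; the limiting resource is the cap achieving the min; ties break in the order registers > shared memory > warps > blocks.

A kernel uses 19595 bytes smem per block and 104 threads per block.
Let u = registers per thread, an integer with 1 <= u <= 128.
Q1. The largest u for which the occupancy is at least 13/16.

Answer: u = 96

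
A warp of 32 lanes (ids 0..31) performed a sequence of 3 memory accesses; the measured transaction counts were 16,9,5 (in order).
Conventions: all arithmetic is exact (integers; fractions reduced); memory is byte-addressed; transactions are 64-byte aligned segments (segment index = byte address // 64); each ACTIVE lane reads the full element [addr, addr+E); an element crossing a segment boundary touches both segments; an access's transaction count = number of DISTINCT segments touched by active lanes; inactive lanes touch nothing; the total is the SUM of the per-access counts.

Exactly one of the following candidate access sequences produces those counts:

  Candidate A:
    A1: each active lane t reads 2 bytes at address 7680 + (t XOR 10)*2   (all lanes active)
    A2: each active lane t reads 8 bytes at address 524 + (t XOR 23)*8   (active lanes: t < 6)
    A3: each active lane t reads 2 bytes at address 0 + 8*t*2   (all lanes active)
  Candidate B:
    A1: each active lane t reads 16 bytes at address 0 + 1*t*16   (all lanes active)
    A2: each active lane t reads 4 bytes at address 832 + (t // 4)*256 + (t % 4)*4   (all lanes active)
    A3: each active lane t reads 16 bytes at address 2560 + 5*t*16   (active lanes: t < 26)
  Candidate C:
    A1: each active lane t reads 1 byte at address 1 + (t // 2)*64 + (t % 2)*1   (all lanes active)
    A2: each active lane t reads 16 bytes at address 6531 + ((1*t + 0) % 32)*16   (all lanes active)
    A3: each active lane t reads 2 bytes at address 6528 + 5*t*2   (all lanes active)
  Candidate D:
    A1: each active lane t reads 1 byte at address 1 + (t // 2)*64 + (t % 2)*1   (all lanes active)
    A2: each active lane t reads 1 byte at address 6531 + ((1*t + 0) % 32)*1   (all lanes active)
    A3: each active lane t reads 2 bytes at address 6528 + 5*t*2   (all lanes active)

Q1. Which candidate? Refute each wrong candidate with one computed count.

A: A1 gives 1 transaction, not 16
B: A1 gives 8 transactions, not 16
D: A2 gives 1 transaction, not 9
C: all counts match (16,9,5)

Answer: C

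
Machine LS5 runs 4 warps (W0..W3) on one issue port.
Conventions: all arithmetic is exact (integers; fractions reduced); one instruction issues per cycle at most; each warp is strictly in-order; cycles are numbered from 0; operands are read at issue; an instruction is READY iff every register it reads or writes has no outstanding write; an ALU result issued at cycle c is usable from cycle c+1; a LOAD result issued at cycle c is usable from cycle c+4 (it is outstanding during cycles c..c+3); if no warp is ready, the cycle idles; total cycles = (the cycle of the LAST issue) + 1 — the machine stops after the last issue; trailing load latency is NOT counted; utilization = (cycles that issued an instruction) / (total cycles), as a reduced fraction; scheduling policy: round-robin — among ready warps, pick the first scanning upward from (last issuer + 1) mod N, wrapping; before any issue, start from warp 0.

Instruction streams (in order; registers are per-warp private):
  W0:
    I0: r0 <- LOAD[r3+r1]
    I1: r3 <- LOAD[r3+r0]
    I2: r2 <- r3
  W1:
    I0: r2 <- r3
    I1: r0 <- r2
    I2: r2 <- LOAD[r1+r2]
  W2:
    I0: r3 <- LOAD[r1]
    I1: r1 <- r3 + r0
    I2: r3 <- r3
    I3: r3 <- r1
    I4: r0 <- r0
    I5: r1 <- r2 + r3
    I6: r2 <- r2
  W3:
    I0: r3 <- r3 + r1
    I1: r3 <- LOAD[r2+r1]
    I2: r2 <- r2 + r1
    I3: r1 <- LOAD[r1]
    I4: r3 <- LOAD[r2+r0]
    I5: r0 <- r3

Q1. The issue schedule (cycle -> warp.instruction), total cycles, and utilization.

cycle 0: W0.I0
cycle 1: W1.I0
cycle 2: W2.I0
cycle 3: W3.I0
cycle 4: W0.I1
cycle 5: W1.I1
cycle 6: W2.I1
cycle 7: W3.I1
cycle 8: W0.I2
cycle 9: W1.I2
cycle 10: W2.I2
cycle 11: W3.I2
cycle 12: W2.I3
cycle 13: W3.I3
cycle 14: W2.I4
cycle 15: W3.I4
cycle 16: W2.I5
cycle 17: W2.I6
cycle 18: idle
cycle 19: W3.I5

Answer: 20 cycles, utilization 19/20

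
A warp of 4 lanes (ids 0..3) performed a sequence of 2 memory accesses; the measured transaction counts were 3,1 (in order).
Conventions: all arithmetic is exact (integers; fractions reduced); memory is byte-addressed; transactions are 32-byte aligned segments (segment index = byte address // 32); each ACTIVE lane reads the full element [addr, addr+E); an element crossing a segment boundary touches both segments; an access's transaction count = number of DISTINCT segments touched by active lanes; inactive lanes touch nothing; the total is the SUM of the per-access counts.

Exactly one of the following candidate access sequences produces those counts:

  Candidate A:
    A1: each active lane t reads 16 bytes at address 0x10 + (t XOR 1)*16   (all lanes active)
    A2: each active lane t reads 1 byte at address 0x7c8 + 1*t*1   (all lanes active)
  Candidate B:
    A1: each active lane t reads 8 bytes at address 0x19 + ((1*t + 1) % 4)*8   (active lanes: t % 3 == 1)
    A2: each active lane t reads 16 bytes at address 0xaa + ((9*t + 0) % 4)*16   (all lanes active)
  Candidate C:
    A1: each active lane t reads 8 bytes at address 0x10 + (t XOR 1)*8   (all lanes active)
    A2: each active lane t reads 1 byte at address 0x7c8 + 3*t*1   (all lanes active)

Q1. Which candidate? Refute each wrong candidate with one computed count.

B: A1 gives 1 transaction, not 3
C: A1 gives 2 transactions, not 3
A: all counts match (3,1)

Answer: A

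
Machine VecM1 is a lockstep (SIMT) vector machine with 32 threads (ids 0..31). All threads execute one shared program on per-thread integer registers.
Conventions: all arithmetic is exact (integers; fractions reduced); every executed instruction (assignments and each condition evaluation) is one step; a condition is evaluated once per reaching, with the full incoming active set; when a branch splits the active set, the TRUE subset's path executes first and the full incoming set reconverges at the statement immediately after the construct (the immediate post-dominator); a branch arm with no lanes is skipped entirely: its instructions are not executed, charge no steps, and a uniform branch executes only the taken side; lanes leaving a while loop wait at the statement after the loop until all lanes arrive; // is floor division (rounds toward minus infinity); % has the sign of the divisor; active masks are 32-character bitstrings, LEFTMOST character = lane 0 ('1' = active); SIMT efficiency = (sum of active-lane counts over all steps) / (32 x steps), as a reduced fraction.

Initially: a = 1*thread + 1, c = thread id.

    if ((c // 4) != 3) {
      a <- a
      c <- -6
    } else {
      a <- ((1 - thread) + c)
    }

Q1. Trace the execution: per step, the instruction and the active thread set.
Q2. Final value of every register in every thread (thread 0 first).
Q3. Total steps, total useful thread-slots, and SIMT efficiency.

step 0: eval ((c // 4) != 3)         11111111111111111111111111111111
step 1: a <- a                       11111111111100001111111111111111
step 2: c <- -6                      11111111111100001111111111111111
step 3: a <- ((1 - thread) + c)      00000000000011110000000000000000

Answer: 4 steps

a: 1,2,3,4,5,6,7,8,9,10,11,12,1,1,1,1,17,18,19,20,21,22,23,24,25,26,27,28,29,30,31,32
c: -6,-6,-6,-6,-6,-6,-6,-6,-6,-6,-6,-6,12,13,14,15,-6,-6,-6,-6,-6,-6,-6,-6,-6,-6,-6,-6,-6,-6,-6,-6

steps = 4; useful = 92; efficiency = 92/128 = 23/32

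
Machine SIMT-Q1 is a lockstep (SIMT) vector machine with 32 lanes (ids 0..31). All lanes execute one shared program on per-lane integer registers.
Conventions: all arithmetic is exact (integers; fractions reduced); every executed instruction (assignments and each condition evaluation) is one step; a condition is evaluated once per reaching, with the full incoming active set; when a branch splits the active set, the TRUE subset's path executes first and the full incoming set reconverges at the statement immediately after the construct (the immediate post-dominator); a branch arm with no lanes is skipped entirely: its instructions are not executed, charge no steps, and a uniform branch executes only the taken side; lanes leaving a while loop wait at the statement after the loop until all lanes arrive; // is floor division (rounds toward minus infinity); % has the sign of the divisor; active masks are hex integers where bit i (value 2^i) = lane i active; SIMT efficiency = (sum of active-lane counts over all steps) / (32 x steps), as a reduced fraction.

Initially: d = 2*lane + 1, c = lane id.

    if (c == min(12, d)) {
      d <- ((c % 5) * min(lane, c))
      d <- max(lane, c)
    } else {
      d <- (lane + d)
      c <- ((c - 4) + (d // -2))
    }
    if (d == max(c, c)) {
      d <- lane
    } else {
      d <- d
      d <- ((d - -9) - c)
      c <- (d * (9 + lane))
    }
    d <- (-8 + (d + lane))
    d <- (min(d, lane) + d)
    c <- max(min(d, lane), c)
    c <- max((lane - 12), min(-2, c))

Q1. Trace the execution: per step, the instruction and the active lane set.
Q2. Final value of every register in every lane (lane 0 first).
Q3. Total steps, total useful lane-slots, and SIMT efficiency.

step 0: eval (c == min(12, d))       0xffffffff
step 1: d <- ((c % 5) * min(lane, c)) 0x00001000
step 2: d <- max(lane, c)            0x00001000
step 3: d <- (lane + d)              0xffffefff
step 4: c <- ((c - 4) + (d // -2))   0xffffefff
step 5: eval (d == max(c, c))        0xffffffff
step 6: d <- lane                    0x00001000
step 7: d <- d                       0xffffefff
step 8: d <- ((d - -9) - c)          0xffffefff
step 9: c <- (d * (9 + lane))        0xffffefff
step 10: d <- (-8 + (d + lane))       0xffffffff
step 11: d <- (min(d, lane) + d)      0xffffffff
step 12: c <- max(min(d, lane), c)    0xffffffff
step 13: c <- max((lane - 12), min(-2, c)) 0xffffffff

Answer: 14 steps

d: 7,12,18,23,29,34,40,45,51,56,62,67,28,78,84,89,95,100,106,111,117,122,128,133,139,144,150,155,161,166,172,177
c: -2,-2,-2,-2,-2,-2,-2,-2,-2,-2,-2,-1,0,1,2,3,4,5,6,7,8,9,10,11,12,13,14,15,16,17,18,19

steps = 14; useful = 350; efficiency = 350/448 = 25/32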